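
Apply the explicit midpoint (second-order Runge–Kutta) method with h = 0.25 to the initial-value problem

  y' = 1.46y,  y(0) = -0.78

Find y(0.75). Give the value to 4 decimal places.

-2.2886

Midpoint: k1 = f(x_n, y_n); k2 = f(x_n + h/2, y_n + (h/2)·k1); y_{n+1} = y_n + h·k2.
x=0.000000, y=-0.780000:
  k1 = f(0.000000, -0.780000) = -1.138800
  k2 = f(0.125000, -0.922350) = -1.346631
  y ← -0.780000 + 0.25·(-1.346631) = -1.116658
x=0.250000, y=-1.116658:
  k1 = f(0.250000, -1.116658) = -1.630320
  k2 = f(0.375000, -1.320448) = -1.927854
  y ← -1.116658 + 0.25·(-1.927854) = -1.598621
x=0.500000, y=-1.598621:
  k1 = f(0.500000, -1.598621) = -2.333987
  k2 = f(0.625000, -1.890370) = -2.759940
  y ← -1.598621 + 0.25·(-2.759940) = -2.288606
y(0.75) ≈ -2.2886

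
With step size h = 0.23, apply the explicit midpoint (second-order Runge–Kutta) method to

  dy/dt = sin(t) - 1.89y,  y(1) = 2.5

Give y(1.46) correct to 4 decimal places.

1.3738

Midpoint: k1 = f(t_n, y_n); k2 = f(t_n + h/2, y_n + (h/2)·k1); y_{n+1} = y_n + h·k2.
t=1.000000, y=2.500000:
  k1 = f(1.000000, 2.500000) = -3.883529
  k2 = f(1.115000, 2.053394) = -2.983004
  y ← 2.500000 + 0.23·(-2.983004) = 1.813909
t=1.230000, y=1.813909:
  k1 = f(1.230000, 1.813909) = -2.485799
  k2 = f(1.345000, 1.528042) = -1.913383
  y ← 1.813909 + 0.23·(-1.913383) = 1.373831
y(1.46) ≈ 1.3738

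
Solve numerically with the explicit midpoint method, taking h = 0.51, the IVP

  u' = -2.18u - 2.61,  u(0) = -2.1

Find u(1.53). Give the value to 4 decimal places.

-1.3144

Midpoint: k1 = f(x_n, u_n); k2 = f(x_n + h/2, u_n + (h/2)·k1); u_{n+1} = u_n + h·k2.
x=0.000000, u=-2.100000:
  k1 = f(0.000000, -2.100000) = 1.968000
  k2 = f(0.255000, -1.598160) = 0.873989
  u ← -2.100000 + 0.51·0.873989 = -1.654266
x=0.510000, u=-1.654266:
  k1 = f(0.510000, -1.654266) = 0.996299
  k2 = f(0.765000, -1.400209) = 0.442456
  u ← -1.654266 + 0.51·0.442456 = -1.428613
x=1.020000, u=-1.428613:
  k1 = f(1.020000, -1.428613) = 0.504376
  k2 = f(1.275000, -1.299997) = 0.223993
  u ← -1.428613 + 0.51·0.223993 = -1.314376
u(1.53) ≈ -1.3144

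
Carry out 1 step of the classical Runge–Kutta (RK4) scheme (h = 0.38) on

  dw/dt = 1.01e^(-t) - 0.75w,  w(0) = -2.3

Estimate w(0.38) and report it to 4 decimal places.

-1.4544

RK4: k1 = f(t_n, w_n); k2 = f(t_n + h/2, w_n + (h/2)·k1); k3 = f(t_n + h/2, w_n + (h/2)·k2); k4 = f(t_n + h, w_n + h·k3); w_{n+1} = w_n + (h/6)·(k1 + 2k2 + 2k3 + k4).
t=0.000000, w=-2.300000:
  k1 = f(0.000000, -2.300000) = 2.735000
  k2 = f(0.190000, -1.780350) = 2.170491
  k3 = f(0.190000, -1.887607) = 2.250934
  k4 = f(0.380000, -1.444645) = 1.774184
  w ← -2.300000 + (0.38/6)·(k1 + 2k2 + 2k3 + k4) = -1.454371
w(0.38) ≈ -1.4544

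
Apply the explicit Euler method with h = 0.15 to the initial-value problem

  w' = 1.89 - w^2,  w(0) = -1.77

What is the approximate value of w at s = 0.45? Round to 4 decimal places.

-2.7210

Euler: w_{n+1} = w_n + h·f(s_n, w_n).
s=0.000000, w=-1.770000: f=-1.242900 → w ← -1.770000 + 0.15·(-1.242900) = -1.956435
s=0.150000, w=-1.956435: f=-1.937638 → w ← -1.956435 + 0.15·(-1.937638) = -2.247081
s=0.300000, w=-2.247081: f=-3.159372 → w ← -2.247081 + 0.15·(-3.159372) = -2.720986
w(0.45) ≈ -2.7210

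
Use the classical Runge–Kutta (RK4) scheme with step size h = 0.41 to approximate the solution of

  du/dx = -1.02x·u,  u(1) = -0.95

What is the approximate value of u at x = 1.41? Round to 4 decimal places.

RK4: k1 = f(x_n, u_n); k2 = f(x_n + h/2, u_n + (h/2)·k1); k3 = f(x_n + h/2, u_n + (h/2)·k2); k4 = f(x_n + h, u_n + h·k3); u_{n+1} = u_n + (h/6)·(k1 + 2k2 + 2k3 + k4).
x=1.000000, u=-0.950000:
  k1 = f(1.000000, -0.950000) = 0.969000
  k2 = f(1.205000, -0.751355) = 0.923490
  k3 = f(1.205000, -0.760684) = 0.934957
  k4 = f(1.410000, -0.566668) = 0.814981
  u ← -0.950000 + (0.41/6)·(k1 + 2k2 + 2k3 + k4) = -0.574107
u(1.41) ≈ -0.5741

-0.5741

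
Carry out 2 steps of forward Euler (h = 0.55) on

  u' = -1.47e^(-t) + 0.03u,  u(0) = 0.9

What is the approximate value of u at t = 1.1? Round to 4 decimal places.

Euler: u_{n+1} = u_n + h·f(t_n, u_n).
t=0.000000, u=0.900000: f=-1.443000 → u ← 0.900000 + 0.55·(-1.443000) = 0.106350
t=0.550000, u=0.106350: f=-0.844926 → u ← 0.106350 + 0.55·(-0.844926) = -0.358359
u(1.1) ≈ -0.3584

-0.3584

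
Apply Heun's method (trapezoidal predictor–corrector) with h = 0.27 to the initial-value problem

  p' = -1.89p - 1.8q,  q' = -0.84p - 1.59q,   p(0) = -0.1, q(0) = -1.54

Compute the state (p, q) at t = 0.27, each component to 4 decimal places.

0.3293, -1.0936

Heun on (p,q): k1 = f(t_n, state_n); k2 = f(t_n + h, state_n + h·k1); state_{n+1} = state_n + (h/2)·(k1 + k2).
0.000000: (-0.100000, -1.540000)
  k1 = (2.961000, 2.532600)
  predictor → (0.699470, -0.856198)
  k2 = (0.219158, 0.773800)
  → (0.329321, -1.093636)
(p(0.27), q(0.27)) ≈ (0.3293, -1.0936)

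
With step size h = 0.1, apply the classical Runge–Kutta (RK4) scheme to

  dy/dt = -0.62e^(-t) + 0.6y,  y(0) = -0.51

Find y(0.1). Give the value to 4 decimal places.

-0.6024

RK4: k1 = f(t_n, y_n); k2 = f(t_n + h/2, y_n + (h/2)·k1); k3 = f(t_n + h/2, y_n + (h/2)·k2); k4 = f(t_n + h, y_n + h·k3); y_{n+1} = y_n + (h/6)·(k1 + 2k2 + 2k3 + k4).
t=0.000000, y=-0.510000:
  k1 = f(0.000000, -0.510000) = -0.926000
  k2 = f(0.050000, -0.556300) = -0.923542
  k3 = f(0.050000, -0.556177) = -0.923469
  k4 = f(0.100000, -0.602347) = -0.922407
  y ← -0.510000 + (0.1/6)·(k1 + 2k2 + 2k3 + k4) = -0.602374
y(0.1) ≈ -0.6024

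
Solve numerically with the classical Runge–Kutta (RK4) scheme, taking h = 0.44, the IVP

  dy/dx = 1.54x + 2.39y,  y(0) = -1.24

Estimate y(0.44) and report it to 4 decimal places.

RK4: k1 = f(x_n, y_n); k2 = f(x_n + h/2, y_n + (h/2)·k1); k3 = f(x_n + h/2, y_n + (h/2)·k2); k4 = f(x_n + h, y_n + h·k3); y_{n+1} = y_n + (h/6)·(k1 + 2k2 + 2k3 + k4).
x=0.000000, y=-1.240000:
  k1 = f(0.000000, -1.240000) = -2.963600
  k2 = f(0.220000, -1.891992) = -4.183061
  k3 = f(0.220000, -2.160273) = -4.824253
  k4 = f(0.440000, -3.362672) = -7.359185
  y ← -1.240000 + (0.44/6)·(k1 + 2k2 + 2k3 + k4) = -3.318077
y(0.44) ≈ -3.3181

-3.3181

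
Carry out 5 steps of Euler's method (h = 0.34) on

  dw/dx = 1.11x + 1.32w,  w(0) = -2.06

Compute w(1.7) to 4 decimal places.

-11.1496

Euler: w_{n+1} = w_n + h·f(x_n, w_n).
x=0.000000, w=-2.060000: f=-2.719200 → w ← -2.060000 + 0.34·(-2.719200) = -2.984528
x=0.340000, w=-2.984528: f=-3.562177 → w ← -2.984528 + 0.34·(-3.562177) = -4.195668
x=0.680000, w=-4.195668: f=-4.783482 → w ← -4.195668 + 0.34·(-4.783482) = -5.822052
x=1.020000, w=-5.822052: f=-6.552909 → w ← -5.822052 + 0.34·(-6.552909) = -8.050041
x=1.360000, w=-8.050041: f=-9.116454 → w ← -8.050041 + 0.34·(-9.116454) = -11.149635
w(1.7) ≈ -11.1496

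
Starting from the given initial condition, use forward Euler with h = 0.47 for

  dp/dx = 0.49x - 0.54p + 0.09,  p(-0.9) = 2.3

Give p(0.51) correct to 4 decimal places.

Euler: p_{n+1} = p_n + h·f(x_n, p_n).
x=-0.900000, p=2.300000: f=-1.593000 → p ← 2.300000 + 0.47·(-1.593000) = 1.551290
x=-0.430000, p=1.551290: f=-0.958397 → p ← 1.551290 + 0.47·(-0.958397) = 1.100844
x=0.040000, p=1.100844: f=-0.484856 → p ← 1.100844 + 0.47·(-0.484856) = 0.872961
p(0.51) ≈ 0.8730

0.8730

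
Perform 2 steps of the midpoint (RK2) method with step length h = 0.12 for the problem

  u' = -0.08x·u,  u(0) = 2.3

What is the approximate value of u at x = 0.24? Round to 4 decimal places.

2.2947

Midpoint: k1 = f(x_n, u_n); k2 = f(x_n + h/2, u_n + (h/2)·k1); u_{n+1} = u_n + h·k2.
x=0.000000, u=2.300000:
  k1 = f(0.000000, 2.300000) = 0.000000
  k2 = f(0.060000, 2.300000) = -0.011040
  u ← 2.300000 + 0.12·(-0.011040) = 2.298675
x=0.120000, u=2.298675:
  k1 = f(0.120000, 2.298675) = -0.022067
  k2 = f(0.180000, 2.297351) = -0.033082
  u ← 2.298675 + 0.12·(-0.033082) = 2.294705
u(0.24) ≈ 2.2947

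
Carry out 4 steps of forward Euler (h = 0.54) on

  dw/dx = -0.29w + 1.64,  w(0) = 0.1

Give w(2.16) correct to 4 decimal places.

2.8444

Euler: w_{n+1} = w_n + h·f(x_n, w_n).
x=0.000000, w=0.100000: f=1.611000 → w ← 0.100000 + 0.54·1.611000 = 0.969940
x=0.540000, w=0.969940: f=1.358717 → w ← 0.969940 + 0.54·1.358717 = 1.703647
x=1.080000, w=1.703647: f=1.145942 → w ← 1.703647 + 0.54·1.145942 = 2.322456
x=1.620000, w=2.322456: f=0.966488 → w ← 2.322456 + 0.54·0.966488 = 2.844360
w(2.16) ≈ 2.8444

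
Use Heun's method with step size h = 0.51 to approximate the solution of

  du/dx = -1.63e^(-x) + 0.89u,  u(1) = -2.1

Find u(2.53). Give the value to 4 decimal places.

-9.0937

Heun: k1 = f(x_n, u_n); k2 = f(x_n + h, u_n + h·k1); u_{n+1} = u_n + (h/2)·(k1 + k2).
x=1.000000, u=-2.100000:
  k1 = f(1.000000, -2.100000) = -2.468643
  k2 = f(1.510000, -3.359008) = -3.349601
  u ← -2.100000 + (0.51/2)·(-2.468643 + (-3.349601)) = -3.583652
x=1.510000, u=-3.583652:
  k1 = f(1.510000, -3.583652) = -3.549534
  k2 = f(2.020000, -5.393914) = -5.016812
  u ← -3.583652 + (0.51/2)·(-3.549534 + (-5.016812)) = -5.768070
x=2.020000, u=-5.768070:
  k1 = f(2.020000, -5.768070) = -5.349811
  k2 = f(2.530000, -8.496474) = -7.691706
  u ← -5.768070 + (0.51/2)·(-5.349811 + (-7.691706)) = -9.093657
u(2.53) ≈ -9.0937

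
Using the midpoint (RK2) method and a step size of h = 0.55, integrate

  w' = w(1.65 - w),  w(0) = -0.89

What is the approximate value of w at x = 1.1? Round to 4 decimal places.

Midpoint: k1 = f(x_n, w_n); k2 = f(x_n + h/2, w_n + (h/2)·k1); w_{n+1} = w_n + h·k2.
x=0.000000, w=-0.890000:
  k1 = f(0.000000, -0.890000) = -2.260600
  k2 = f(0.275000, -1.511665) = -4.779378
  w ← -0.890000 + 0.55·(-4.779378) = -3.518658
x=0.550000, w=-3.518658:
  k1 = f(0.550000, -3.518658) = -18.186740
  k2 = f(0.825000, -8.520012) = -86.648619
  w ← -3.518658 + 0.55·(-86.648619) = -51.175398
w(1.1) ≈ -51.1754

-51.1754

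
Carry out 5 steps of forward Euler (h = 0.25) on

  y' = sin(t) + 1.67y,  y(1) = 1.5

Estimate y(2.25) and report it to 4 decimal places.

11.1865

Euler: y_{n+1} = y_n + h·f(t_n, y_n).
t=1.000000, y=1.500000: f=3.346471 → y ← 1.500000 + 0.25·3.346471 = 2.336618
t=1.250000, y=2.336618: f=4.851136 → y ← 2.336618 + 0.25·4.851136 = 3.549402
t=1.500000, y=3.549402: f=6.924996 → y ← 3.549402 + 0.25·6.924996 = 5.280651
t=1.750000, y=5.280651: f=9.802673 → y ← 5.280651 + 0.25·9.802673 = 7.731319
t=2.000000, y=7.731319: f=13.820600 → y ← 7.731319 + 0.25·13.820600 = 11.186469
y(2.25) ≈ 11.1865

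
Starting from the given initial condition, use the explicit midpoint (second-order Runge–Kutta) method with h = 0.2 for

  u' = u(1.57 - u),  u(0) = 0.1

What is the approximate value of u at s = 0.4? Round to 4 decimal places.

0.1766

Midpoint: k1 = f(s_n, u_n); k2 = f(s_n + h/2, u_n + (h/2)·k1); u_{n+1} = u_n + h·k2.
s=0.000000, u=0.100000:
  k1 = f(0.000000, 0.100000) = 0.147000
  k2 = f(0.100000, 0.114700) = 0.166923
  u ← 0.100000 + 0.2·0.166923 = 0.133385
s=0.200000, u=0.133385:
  k1 = f(0.200000, 0.133385) = 0.191622
  k2 = f(0.300000, 0.152547) = 0.216228
  u ← 0.133385 + 0.2·0.216228 = 0.176630
u(0.4) ≈ 0.1766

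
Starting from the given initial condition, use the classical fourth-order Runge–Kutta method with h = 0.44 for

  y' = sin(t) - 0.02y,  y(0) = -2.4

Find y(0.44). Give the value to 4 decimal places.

RK4: k1 = f(t_n, y_n); k2 = f(t_n + h/2, y_n + (h/2)·k1); k3 = f(t_n + h/2, y_n + (h/2)·k2); k4 = f(t_n + h, y_n + h·k3); y_{n+1} = y_n + (h/6)·(k1 + 2k2 + 2k3 + k4).
t=0.000000, y=-2.400000:
  k1 = f(0.000000, -2.400000) = 0.048000
  k2 = f(0.220000, -2.389440) = 0.266018
  k3 = f(0.220000, -2.341476) = 0.265059
  k4 = f(0.440000, -2.283374) = 0.471607
  y ← -2.400000 + (0.44/6)·(k1 + 2k2 + 2k3 + k4) = -2.284004
y(0.44) ≈ -2.2840

-2.2840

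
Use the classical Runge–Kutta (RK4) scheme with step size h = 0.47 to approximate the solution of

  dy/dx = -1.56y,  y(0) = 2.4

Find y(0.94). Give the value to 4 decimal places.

0.5574

RK4: k1 = f(x_n, y_n); k2 = f(x_n + h/2, y_n + (h/2)·k1); k3 = f(x_n + h/2, y_n + (h/2)·k2); k4 = f(x_n + h, y_n + h·k3); y_{n+1} = y_n + (h/6)·(k1 + 2k2 + 2k3 + k4).
x=0.000000, y=2.400000:
  k1 = f(0.000000, 2.400000) = -3.744000
  k2 = f(0.235000, 1.520160) = -2.371450
  k3 = f(0.235000, 1.842709) = -2.874627
  k4 = f(0.470000, 1.048926) = -1.636324
  y ← 2.400000 + (0.47/6)·(k1 + 2k2 + 2k3 + k4) = 1.156656
x=0.470000, y=1.156656:
  k1 = f(0.470000, 1.156656) = -1.804383
  k2 = f(0.705000, 0.732626) = -1.142896
  k3 = f(0.705000, 0.888075) = -1.385398
  k4 = f(0.940000, 0.505519) = -0.788610
  y ← 1.156656 + (0.47/6)·(k1 + 2k2 + 2k3 + k4) = 0.557439
y(0.94) ≈ 0.5574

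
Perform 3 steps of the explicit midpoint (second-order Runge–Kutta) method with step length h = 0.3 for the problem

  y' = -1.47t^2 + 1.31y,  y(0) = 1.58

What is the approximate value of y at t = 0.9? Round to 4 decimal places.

Midpoint: k1 = f(t_n, y_n); k2 = f(t_n + h/2, y_n + (h/2)·k1); y_{n+1} = y_n + h·k2.
t=0.000000, y=1.580000:
  k1 = f(0.000000, 1.580000) = 2.069800
  k2 = f(0.150000, 1.890470) = 2.443441
  y ← 1.580000 + 0.3·2.443441 = 2.313032
t=0.300000, y=2.313032:
  k1 = f(0.300000, 2.313032) = 2.897772
  k2 = f(0.450000, 2.747698) = 3.301809
  y ← 2.313032 + 0.3·3.301809 = 3.303575
t=0.600000, y=3.303575:
  k1 = f(0.600000, 3.303575) = 3.798483
  k2 = f(0.750000, 3.873348) = 4.247210
  y ← 3.303575 + 0.3·4.247210 = 4.577738
y(0.9) ≈ 4.5777

4.5777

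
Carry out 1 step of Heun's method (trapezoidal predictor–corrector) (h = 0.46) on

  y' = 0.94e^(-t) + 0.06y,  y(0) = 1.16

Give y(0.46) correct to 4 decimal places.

Heun: k1 = f(t_n, y_n); k2 = f(t_n + h, y_n + h·k1); y_{n+1} = y_n + (h/2)·(k1 + k2).
t=0.000000, y=1.160000:
  k1 = f(0.000000, 1.160000) = 1.009600
  k2 = f(0.460000, 1.624416) = 0.690872
  y ← 1.160000 + (0.46/2)·(1.009600 + 0.690872) = 1.551108
y(0.46) ≈ 1.5511

1.5511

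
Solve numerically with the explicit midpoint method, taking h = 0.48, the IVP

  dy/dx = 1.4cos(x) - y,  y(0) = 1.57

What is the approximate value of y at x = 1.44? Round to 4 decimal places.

0.9817

Midpoint: k1 = f(x_n, y_n); k2 = f(x_n + h/2, y_n + (h/2)·k1); y_{n+1} = y_n + h·k2.
x=0.000000, y=1.570000:
  k1 = f(0.000000, 1.570000) = -0.170000
  k2 = f(0.240000, 1.529200) = -0.169327
  y ← 1.570000 + 0.48·(-0.169327) = 1.488723
x=0.480000, y=1.488723:
  k1 = f(0.480000, 1.488723) = -0.246930
  k2 = f(0.720000, 1.429460) = -0.376932
  y ← 1.488723 + 0.48·(-0.376932) = 1.307796
x=0.960000, y=1.307796:
  k1 = f(0.960000, 1.307796) = -0.504868
  k2 = f(1.200000, 1.186628) = -0.679327
  y ← 1.307796 + 0.48·(-0.679327) = 0.981719
y(1.44) ≈ 0.9817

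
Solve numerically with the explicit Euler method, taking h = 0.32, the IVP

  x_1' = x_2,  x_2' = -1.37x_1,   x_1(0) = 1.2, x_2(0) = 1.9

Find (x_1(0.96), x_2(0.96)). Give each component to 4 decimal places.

2.4337, -0.4041

Euler on (x_1,x_2): x_1_{n+1} = x_1_n + h·x_1', x_2_{n+1} = x_2_n + h·x_2'.
0.000000: (1.200000, 1.900000); f=(1.900000, -1.644000) → (1.808000, 1.373920)
0.320000: (1.808000, 1.373920); f=(1.373920, -2.476960) → (2.247654, 0.581293)
0.640000: (2.247654, 0.581293); f=(0.581293, -3.079287) → (2.433668, -0.404079)
(x_1(0.96), x_2(0.96)) ≈ (2.4337, -0.4041)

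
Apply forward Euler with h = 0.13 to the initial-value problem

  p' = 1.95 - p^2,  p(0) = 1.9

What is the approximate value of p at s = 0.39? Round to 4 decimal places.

Euler: p_{n+1} = p_n + h·f(s_n, p_n).
s=0.000000, p=1.900000: f=-1.660000 → p ← 1.900000 + 0.13·(-1.660000) = 1.684200
s=0.130000, p=1.684200: f=-0.886530 → p ← 1.684200 + 0.13·(-0.886530) = 1.568951
s=0.260000, p=1.568951: f=-0.511608 → p ← 1.568951 + 0.13·(-0.511608) = 1.502442
p(0.39) ≈ 1.5024

1.5024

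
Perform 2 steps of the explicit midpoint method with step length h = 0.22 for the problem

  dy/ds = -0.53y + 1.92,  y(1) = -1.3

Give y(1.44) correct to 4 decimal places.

Midpoint: k1 = f(s_n, y_n); k2 = f(s_n + h/2, y_n + (h/2)·k1); y_{n+1} = y_n + h·k2.
s=1.000000, y=-1.300000:
  k1 = f(1.000000, -1.300000) = 2.609000
  k2 = f(1.110000, -1.013010) = 2.456895
  y ← -1.300000 + 0.22·2.456895 = -0.759483
s=1.220000, y=-0.759483:
  k1 = f(1.220000, -0.759483) = 2.322526
  k2 = f(1.330000, -0.504005) = 2.187123
  y ← -0.759483 + 0.22·2.187123 = -0.278316
y(1.44) ≈ -0.2783

-0.2783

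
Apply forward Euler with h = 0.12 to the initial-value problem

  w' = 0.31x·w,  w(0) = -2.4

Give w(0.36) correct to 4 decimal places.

Euler: w_{n+1} = w_n + h·f(x_n, w_n).
x=0.000000, w=-2.400000: f=0.000000 → w ← -2.400000 + 0.12·0.000000 = -2.400000
x=0.120000, w=-2.400000: f=-0.089280 → w ← -2.400000 + 0.12·(-0.089280) = -2.410714
x=0.240000, w=-2.410714: f=-0.179357 → w ← -2.410714 + 0.12·(-0.179357) = -2.432236
w(0.36) ≈ -2.4322

-2.4322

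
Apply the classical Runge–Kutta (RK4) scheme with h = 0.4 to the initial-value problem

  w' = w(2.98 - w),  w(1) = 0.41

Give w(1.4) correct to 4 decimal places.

1.0240

RK4: k1 = f(t_n, w_n); k2 = f(t_n + h/2, w_n + (h/2)·k1); k3 = f(t_n + h/2, w_n + (h/2)·k2); k4 = f(t_n + h, w_n + h·k3); w_{n+1} = w_n + (h/6)·(k1 + 2k2 + 2k3 + k4).
t=1.000000, w=0.410000:
  k1 = f(1.000000, 0.410000) = 1.053700
  k2 = f(1.200000, 0.620740) = 1.464487
  k3 = f(1.200000, 0.702897) = 1.600570
  k4 = f(1.400000, 1.050228) = 2.026700
  w ← 0.410000 + (0.4/6)·(k1 + 2k2 + 2k3 + k4) = 1.024034
w(1.4) ≈ 1.0240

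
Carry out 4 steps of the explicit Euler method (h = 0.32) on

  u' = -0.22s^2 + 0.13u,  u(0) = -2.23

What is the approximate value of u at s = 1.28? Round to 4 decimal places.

-2.7276

Euler: u_{n+1} = u_n + h·f(s_n, u_n).
s=0.000000, u=-2.230000: f=-0.289900 → u ← -2.230000 + 0.32·(-0.289900) = -2.322768
s=0.320000, u=-2.322768: f=-0.324488 → u ← -2.322768 + 0.32·(-0.324488) = -2.426604
s=0.640000, u=-2.426604: f=-0.405571 → u ← -2.426604 + 0.32·(-0.405571) = -2.556387
s=0.960000, u=-2.556387: f=-0.535082 → u ← -2.556387 + 0.32·(-0.535082) = -2.727613
u(1.28) ≈ -2.7276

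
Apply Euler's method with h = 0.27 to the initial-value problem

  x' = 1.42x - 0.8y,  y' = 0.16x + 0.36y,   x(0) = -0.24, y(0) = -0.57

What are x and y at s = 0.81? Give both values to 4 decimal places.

Euler on (x,y): x_{n+1} = x_n + h·x', y_{n+1} = y_n + h·y'.
0.000000: (-0.240000, -0.570000); f=(0.115200, -0.243600) → (-0.208896, -0.635772)
0.270000: (-0.208896, -0.635772); f=(0.211985, -0.262301) → (-0.151660, -0.706593)
0.540000: (-0.151660, -0.706593); f=(0.349918, -0.278639) → (-0.057182, -0.781826)
(x(0.81), y(0.81)) ≈ (-0.0572, -0.7818)

-0.0572, -0.7818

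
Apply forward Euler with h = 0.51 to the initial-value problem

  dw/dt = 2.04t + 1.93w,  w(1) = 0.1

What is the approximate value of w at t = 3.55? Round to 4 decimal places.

Euler: w_{n+1} = w_n + h·f(t_n, w_n).
t=1.000000, w=0.100000: f=2.233000 → w ← 0.100000 + 0.51·2.233000 = 1.238830
t=1.510000, w=1.238830: f=5.471342 → w ← 1.238830 + 0.51·5.471342 = 4.029214
t=2.020000, w=4.029214: f=11.897184 → w ← 4.029214 + 0.51·11.897184 = 10.096778
t=2.530000, w=10.096778: f=24.647982 → w ← 10.096778 + 0.51·24.647982 = 22.667249
t=3.040000, w=22.667249: f=49.949390 → w ← 22.667249 + 0.51·49.949390 = 48.141438
w(3.55) ≈ 48.1414

48.1414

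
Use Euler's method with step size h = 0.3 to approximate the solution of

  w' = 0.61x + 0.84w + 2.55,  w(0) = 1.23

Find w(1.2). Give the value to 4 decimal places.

7.8337

Euler: w_{n+1} = w_n + h·f(x_n, w_n).
x=0.000000, w=1.230000: f=3.583200 → w ← 1.230000 + 0.3·3.583200 = 2.304960
x=0.300000, w=2.304960: f=4.669166 → w ← 2.304960 + 0.3·4.669166 = 3.705710
x=0.600000, w=3.705710: f=6.028796 → w ← 3.705710 + 0.3·6.028796 = 5.514349
x=0.900000, w=5.514349: f=7.731053 → w ← 5.514349 + 0.3·7.731053 = 7.833665
w(1.2) ≈ 7.8337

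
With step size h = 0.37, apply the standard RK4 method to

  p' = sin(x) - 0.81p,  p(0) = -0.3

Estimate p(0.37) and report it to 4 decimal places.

RK4: k1 = f(x_n, p_n); k2 = f(x_n + h/2, p_n + (h/2)·k1); k3 = f(x_n + h/2, p_n + (h/2)·k2); k4 = f(x_n + h, p_n + h·k3); p_{n+1} = p_n + (h/6)·(k1 + 2k2 + 2k3 + k4).
x=0.000000, p=-0.300000:
  k1 = f(0.000000, -0.300000) = 0.243000
  k2 = f(0.185000, -0.255045) = 0.390533
  k3 = f(0.185000, -0.227751) = 0.368425
  k4 = f(0.370000, -0.163683) = 0.494198
  p ← -0.300000 + (0.37/6)·(k1 + 2k2 + 2k3 + k4) = -0.160935
p(0.37) ≈ -0.1609

-0.1609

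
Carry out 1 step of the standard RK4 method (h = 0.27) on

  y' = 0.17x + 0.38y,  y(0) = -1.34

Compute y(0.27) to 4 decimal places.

-1.4784

RK4: k1 = f(x_n, y_n); k2 = f(x_n + h/2, y_n + (h/2)·k1); k3 = f(x_n + h/2, y_n + (h/2)·k2); k4 = f(x_n + h, y_n + h·k3); y_{n+1} = y_n + (h/6)·(k1 + 2k2 + 2k3 + k4).
x=0.000000, y=-1.340000:
  k1 = f(0.000000, -1.340000) = -0.509200
  k2 = f(0.135000, -1.408742) = -0.512372
  k3 = f(0.135000, -1.409170) = -0.512535
  k4 = f(0.270000, -1.478384) = -0.515886
  y ← -1.340000 + (0.27/6)·(k1 + 2k2 + 2k3 + k4) = -1.478370
y(0.27) ≈ -1.4784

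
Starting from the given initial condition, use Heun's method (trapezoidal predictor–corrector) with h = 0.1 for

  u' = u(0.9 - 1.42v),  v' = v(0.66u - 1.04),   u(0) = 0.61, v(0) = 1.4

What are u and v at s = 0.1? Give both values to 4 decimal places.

Heun on (u,v): k1 = f(s_n, state_n); k2 = f(s_n + h, state_n + h·k1); state_{n+1} = state_n + (h/2)·(k1 + k2).
0.000000: (0.610000, 1.400000)
  k1 = (-0.663680, -0.892360)
  predictor → (0.543632, 1.310764)
  k2 = (-0.522585, -0.892896)
  → (0.550687, 1.310737)
(u(0.1), v(0.1)) ≈ (0.5507, 1.3107)

0.5507, 1.3107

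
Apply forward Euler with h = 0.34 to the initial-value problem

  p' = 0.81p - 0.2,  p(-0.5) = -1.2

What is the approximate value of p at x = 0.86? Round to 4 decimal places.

Euler: p_{n+1} = p_n + h·f(x_n, p_n).
x=-0.500000, p=-1.200000: f=-1.172000 → p ← -1.200000 + 0.34·(-1.172000) = -1.598480
x=-0.160000, p=-1.598480: f=-1.494769 → p ← -1.598480 + 0.34·(-1.494769) = -2.106701
x=0.180000, p=-2.106701: f=-1.906428 → p ← -2.106701 + 0.34·(-1.906428) = -2.754887
x=0.520000, p=-2.754887: f=-2.431458 → p ← -2.754887 + 0.34·(-2.431458) = -3.581583
p(0.86) ≈ -3.5816

-3.5816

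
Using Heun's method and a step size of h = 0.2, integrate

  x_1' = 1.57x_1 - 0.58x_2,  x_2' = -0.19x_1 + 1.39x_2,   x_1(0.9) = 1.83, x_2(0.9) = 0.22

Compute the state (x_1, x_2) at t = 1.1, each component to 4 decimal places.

Heun on (x_1,x_2): k1 = f(t_n, state_n); k2 = f(t_n + h, state_n + h·k1); state_{n+1} = state_n + (h/2)·(k1 + k2).
0.900000: (1.830000, 0.220000)
  k1 = (2.745500, -0.041900)
  predictor → (2.379100, 0.211620)
  k2 = (3.612447, -0.157877)
  → (2.465795, 0.200022)
(x_1(1.1), x_2(1.1)) ≈ (2.4658, 0.2000)

2.4658, 0.2000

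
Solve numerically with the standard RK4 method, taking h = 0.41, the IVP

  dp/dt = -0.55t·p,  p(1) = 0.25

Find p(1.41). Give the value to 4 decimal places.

RK4: k1 = f(t_n, p_n); k2 = f(t_n + h/2, p_n + (h/2)·k1); k3 = f(t_n + h/2, p_n + (h/2)·k2); k4 = f(t_n + h, p_n + h·k3); p_{n+1} = p_n + (h/6)·(k1 + 2k2 + 2k3 + k4).
t=1.000000, p=0.250000:
  k1 = f(1.000000, 0.250000) = -0.137500
  k2 = f(1.205000, 0.221812) = -0.147006
  k3 = f(1.205000, 0.219864) = -0.145715
  k4 = f(1.410000, 0.190257) = -0.147544
  p ← 0.250000 + (0.41/6)·(k1 + 2k2 + 2k3 + k4) = 0.190517
p(1.41) ≈ 0.1905

0.1905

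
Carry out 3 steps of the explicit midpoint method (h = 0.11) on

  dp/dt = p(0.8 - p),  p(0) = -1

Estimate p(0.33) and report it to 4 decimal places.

Midpoint: k1 = f(t_n, p_n); k2 = f(t_n + h/2, p_n + (h/2)·k1); p_{n+1} = p_n + h·k2.
t=0.000000, p=-1.000000:
  k1 = f(0.000000, -1.000000) = -1.800000
  k2 = f(0.055000, -1.099000) = -2.087001
  p ← -1.000000 + 0.11·(-2.087001) = -1.229570
t=0.110000, p=-1.229570:
  k1 = f(0.110000, -1.229570) = -2.495499
  k2 = f(0.165000, -1.366823) = -2.961662
  p ← -1.229570 + 0.11·(-2.961662) = -1.555353
t=0.220000, p=-1.555353:
  k1 = f(0.220000, -1.555353) = -3.663405
  k2 = f(0.275000, -1.756840) = -4.491960
  p ← -1.555353 + 0.11·(-4.491960) = -2.049468
p(0.33) ≈ -2.0495

-2.0495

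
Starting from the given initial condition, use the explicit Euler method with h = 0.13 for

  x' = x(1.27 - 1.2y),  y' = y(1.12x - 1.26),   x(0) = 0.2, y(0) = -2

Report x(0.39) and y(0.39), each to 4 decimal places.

Euler on (x,y): x_{n+1} = x_n + h·x', y_{n+1} = y_n + h·y'.
0.000000: (0.200000, -2.000000); f=(0.734000, 2.072000) → (0.295420, -1.730640)
0.130000: (0.295420, -1.730640); f=(0.988702, 1.607989) → (0.423951, -1.521601)
0.260000: (0.423951, -1.521601); f=(1.312520, 1.194723) → (0.594579, -1.366287)
(x(0.39), y(0.39)) ≈ (0.5946, -1.3663)

0.5946, -1.3663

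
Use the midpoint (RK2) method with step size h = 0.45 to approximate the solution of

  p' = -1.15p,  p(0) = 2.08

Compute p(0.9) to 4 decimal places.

0.7903

Midpoint: k1 = f(t_n, p_n); k2 = f(t_n + h/2, p_n + (h/2)·k1); p_{n+1} = p_n + h·k2.
t=0.000000, p=2.080000:
  k1 = f(0.000000, 2.080000) = -2.392000
  k2 = f(0.225000, 1.541800) = -1.773070
  p ← 2.080000 + 0.45·(-1.773070) = 1.282119
t=0.450000, p=1.282119:
  k1 = f(0.450000, 1.282119) = -1.474436
  k2 = f(0.675000, 0.950370) = -1.092926
  p ← 1.282119 + 0.45·(-1.092926) = 0.790302
p(0.9) ≈ 0.7903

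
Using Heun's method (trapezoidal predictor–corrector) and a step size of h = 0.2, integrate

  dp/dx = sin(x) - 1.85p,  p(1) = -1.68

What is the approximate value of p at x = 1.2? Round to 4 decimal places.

-1.0272

Heun: k1 = f(x_n, p_n); k2 = f(x_n + h, p_n + h·k1); p_{n+1} = p_n + (h/2)·(k1 + k2).
x=1.000000, p=-1.680000:
  k1 = f(1.000000, -1.680000) = 3.949471
  k2 = f(1.200000, -0.890106) = 2.578735
  p ← -1.680000 + (0.2/2)·(3.949471 + 2.578735) = -1.027179
p(1.2) ≈ -1.0272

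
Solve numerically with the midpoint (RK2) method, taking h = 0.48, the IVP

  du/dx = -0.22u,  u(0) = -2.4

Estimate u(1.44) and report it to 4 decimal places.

-1.7495

Midpoint: k1 = f(x_n, u_n); k2 = f(x_n + h/2, u_n + (h/2)·k1); u_{n+1} = u_n + h·k2.
x=0.000000, u=-2.400000:
  k1 = f(0.000000, -2.400000) = 0.528000
  k2 = f(0.240000, -2.273280) = 0.500122
  u ← -2.400000 + 0.48·0.500122 = -2.159942
x=0.480000, u=-2.159942:
  k1 = f(0.480000, -2.159942) = 0.475187
  k2 = f(0.720000, -2.045897) = 0.450097
  u ← -2.159942 + 0.48·0.450097 = -1.943895
x=0.960000, u=-1.943895:
  k1 = f(0.960000, -1.943895) = 0.427657
  k2 = f(1.200000, -1.841257) = 0.405077
  u ← -1.943895 + 0.48·0.405077 = -1.749458
u(1.44) ≈ -1.7495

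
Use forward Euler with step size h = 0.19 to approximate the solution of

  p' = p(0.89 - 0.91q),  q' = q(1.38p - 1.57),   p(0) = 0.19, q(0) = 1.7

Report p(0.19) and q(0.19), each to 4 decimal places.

0.1663, 1.2776

Euler on (p,q): p_{n+1} = p_n + h·p', q_{n+1} = q_n + h·q'.
0.000000: (0.190000, 1.700000); f=(-0.124830, -2.223260) → (0.166282, 1.277581)
(p(0.19), q(0.19)) ≈ (0.1663, 1.2776)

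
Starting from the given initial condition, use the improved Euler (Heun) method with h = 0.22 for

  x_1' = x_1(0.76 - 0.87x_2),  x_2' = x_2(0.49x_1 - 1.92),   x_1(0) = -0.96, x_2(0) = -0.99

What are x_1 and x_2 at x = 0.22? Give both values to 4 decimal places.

-1.2986, -0.5976

Heun on (x_1,x_2): k1 = f(x_n, state_n); k2 = f(x_n + h, state_n + h·k1); state_{n+1} = state_n + (h/2)·(k1 + k2).
0.000000: (-0.960000, -0.990000)
  k1 = (-1.556448, 2.366496)
  predictor → (-1.302419, -0.469371)
  k2 = (-1.521684, 1.200738)
  → (-1.298595, -0.597604)
(x_1(0.22), x_2(0.22)) ≈ (-1.2986, -0.5976)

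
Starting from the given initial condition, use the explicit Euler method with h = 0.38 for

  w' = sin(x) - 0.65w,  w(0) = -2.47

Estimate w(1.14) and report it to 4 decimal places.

-0.6867

Euler: w_{n+1} = w_n + h·f(x_n, w_n).
x=0.000000, w=-2.470000: f=1.605500 → w ← -2.470000 + 0.38·1.605500 = -1.859910
x=0.380000, w=-1.859910: f=1.579862 → w ← -1.859910 + 0.38·1.579862 = -1.259562
x=0.760000, w=-1.259562: f=1.507637 → w ← -1.259562 + 0.38·1.507637 = -0.686660
w(1.14) ≈ -0.6867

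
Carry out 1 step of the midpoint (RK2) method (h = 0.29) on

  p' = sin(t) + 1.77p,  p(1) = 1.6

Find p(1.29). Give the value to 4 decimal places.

2.9588

Midpoint: k1 = f(t_n, p_n); k2 = f(t_n + h/2, p_n + (h/2)·k1); p_{n+1} = p_n + h·k2.
t=1.000000, p=1.600000:
  k1 = f(1.000000, 1.600000) = 3.673471
  k2 = f(1.145000, 2.132653) = 4.685506
  p ← 1.600000 + 0.29·4.685506 = 2.958797
p(1.29) ≈ 2.9588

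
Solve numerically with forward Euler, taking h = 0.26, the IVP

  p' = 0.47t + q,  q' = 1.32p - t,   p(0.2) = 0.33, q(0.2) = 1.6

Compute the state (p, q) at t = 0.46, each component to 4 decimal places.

Euler on (p,q): p_{n+1} = p_n + h·p', q_{n+1} = q_n + h·q'.
0.200000: (0.330000, 1.600000); f=(1.694000, 0.235600) → (0.770440, 1.661256)
(p(0.46), q(0.46)) ≈ (0.7704, 1.6613)

0.7704, 1.6613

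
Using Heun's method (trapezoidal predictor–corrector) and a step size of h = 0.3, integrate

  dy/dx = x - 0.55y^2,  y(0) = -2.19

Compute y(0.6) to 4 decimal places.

Heun: k1 = f(x_n, y_n); k2 = f(x_n + h, y_n + h·k1); y_{n+1} = y_n + (h/2)·(k1 + k2).
x=0.000000, y=-2.190000:
  k1 = f(0.000000, -2.190000) = -2.637855
  k2 = f(0.300000, -2.981356) = -4.588668
  y ← -2.190000 + (0.3/2)·(-2.637855 + (-4.588668)) = -3.273978
x=0.300000, y=-3.273978:
  k1 = f(0.300000, -3.273978) = -5.595414
  k2 = f(0.600000, -4.952603) = -12.890550
  y ← -3.273978 + (0.3/2)·(-5.595414 + (-12.890550)) = -6.046873
y(0.6) ≈ -6.0469

-6.0469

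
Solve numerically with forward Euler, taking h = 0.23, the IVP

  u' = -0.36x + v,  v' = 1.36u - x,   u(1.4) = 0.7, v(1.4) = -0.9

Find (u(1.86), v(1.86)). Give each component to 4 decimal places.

0.0114, -1.2600

Euler on (u,v): u_{n+1} = u_n + h·u', v_{n+1} = v_n + h·v'.
1.400000: (0.700000, -0.900000); f=(-1.404000, -0.448000) → (0.377080, -1.003040)
1.630000: (0.377080, -1.003040); f=(-1.589840, -1.117171) → (0.011417, -1.259989)
(u(1.86), v(1.86)) ≈ (0.0114, -1.2600)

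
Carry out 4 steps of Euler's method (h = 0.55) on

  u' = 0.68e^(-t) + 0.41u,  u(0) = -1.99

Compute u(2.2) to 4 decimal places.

Euler: u_{n+1} = u_n + h·f(t_n, u_n).
t=0.000000, u=-1.990000: f=-0.135900 → u ← -1.990000 + 0.55·(-0.135900) = -2.064745
t=0.550000, u=-2.064745: f=-0.454220 → u ← -2.064745 + 0.55·(-0.454220) = -2.314566
t=1.100000, u=-2.314566: f=-0.722620 → u ← -2.314566 + 0.55·(-0.722620) = -2.712007
t=1.650000, u=-2.712007: f=-0.981329 → u ← -2.712007 + 0.55·(-0.981329) = -3.251737
u(2.2) ≈ -3.2517

-3.2517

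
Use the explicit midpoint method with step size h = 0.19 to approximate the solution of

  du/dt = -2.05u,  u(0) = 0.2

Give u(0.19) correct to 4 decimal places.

Midpoint: k1 = f(t_n, u_n); k2 = f(t_n + h/2, u_n + (h/2)·k1); u_{n+1} = u_n + h·k2.
t=0.000000, u=0.200000:
  k1 = f(0.000000, 0.200000) = -0.410000
  k2 = f(0.095000, 0.161050) = -0.330153
  u ← 0.200000 + 0.19·(-0.330153) = 0.137271
u(0.19) ≈ 0.1373

0.1373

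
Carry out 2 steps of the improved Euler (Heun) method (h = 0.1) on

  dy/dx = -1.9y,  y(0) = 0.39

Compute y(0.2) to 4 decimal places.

Heun: k1 = f(x_n, y_n); k2 = f(x_n + h, y_n + h·k1); y_{n+1} = y_n + (h/2)·(k1 + k2).
x=0.000000, y=0.390000:
  k1 = f(0.000000, 0.390000) = -0.741000
  k2 = f(0.100000, 0.315900) = -0.600210
  y ← 0.390000 + (0.1/2)·(-0.741000 + (-0.600210)) = 0.322939
x=0.100000, y=0.322939:
  k1 = f(0.100000, 0.322939) = -0.613585
  k2 = f(0.200000, 0.261581) = -0.497004
  y ← 0.322939 + (0.1/2)·(-0.613585 + (-0.497004)) = 0.267410
y(0.2) ≈ 0.2674

0.2674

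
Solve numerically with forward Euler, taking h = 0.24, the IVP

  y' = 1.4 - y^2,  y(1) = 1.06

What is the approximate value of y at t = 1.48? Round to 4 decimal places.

Euler: y_{n+1} = y_n + h·f(t_n, y_n).
t=1.000000, y=1.060000: f=0.276400 → y ← 1.060000 + 0.24·0.276400 = 1.126336
t=1.240000, y=1.126336: f=0.131367 → y ← 1.126336 + 0.24·0.131367 = 1.157864
y(1.48) ≈ 1.1579

1.1579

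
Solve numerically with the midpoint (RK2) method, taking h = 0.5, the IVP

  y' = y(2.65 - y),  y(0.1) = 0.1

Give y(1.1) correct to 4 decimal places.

Midpoint: k1 = f(x_n, y_n); k2 = f(x_n + h/2, y_n + (h/2)·k1); y_{n+1} = y_n + h·k2.
x=0.100000, y=0.100000:
  k1 = f(0.100000, 0.100000) = 0.255000
  k2 = f(0.350000, 0.163750) = 0.407123
  y ← 0.100000 + 0.5·0.407123 = 0.303562
x=0.600000, y=0.303562:
  k1 = f(0.600000, 0.303562) = 0.712289
  k2 = f(0.850000, 0.481634) = 1.044359
  y ← 0.303562 + 0.5·1.044359 = 0.825741
y(1.1) ≈ 0.8257

0.8257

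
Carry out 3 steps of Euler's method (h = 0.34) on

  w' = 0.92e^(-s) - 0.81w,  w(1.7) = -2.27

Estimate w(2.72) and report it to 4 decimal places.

Euler: w_{n+1} = w_n + h·f(s_n, w_n).
s=1.700000, w=-2.270000: f=2.006769 → w ← -2.270000 + 0.34·2.006769 = -1.587699
s=2.040000, w=-1.587699: f=1.405662 → w ← -1.587699 + 0.34·1.405662 = -1.109773
s=2.380000, w=-1.109773: f=0.984063 → w ← -1.109773 + 0.34·0.984063 = -0.775192
w(2.72) ≈ -0.7752

-0.7752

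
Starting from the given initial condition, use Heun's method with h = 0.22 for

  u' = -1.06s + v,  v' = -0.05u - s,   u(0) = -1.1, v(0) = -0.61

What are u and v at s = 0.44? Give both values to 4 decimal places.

Heun on (u,v): k1 = f(s_n, state_n); k2 = f(s_n + h, state_n + h·k1); state_{n+1} = state_n + (h/2)·(k1 + k2).
0.000000: (-1.100000, -0.610000)
  k1 = (-0.610000, 0.055000)
  predictor → (-1.234200, -0.597900)
  k2 = (-0.831100, -0.158290)
  → (-1.258521, -0.621362)
0.220000: (-1.258521, -0.621362)
  k1 = (-0.854562, -0.157074)
  predictor → (-1.446525, -0.655918)
  k2 = (-1.122318, -0.367674)
  → (-1.475978, -0.679084)
(u(0.44), v(0.44)) ≈ (-1.4760, -0.6791)

-1.4760, -0.6791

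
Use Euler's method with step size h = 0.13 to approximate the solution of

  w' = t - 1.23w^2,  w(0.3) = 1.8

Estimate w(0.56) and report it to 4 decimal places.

1.0978

Euler: w_{n+1} = w_n + h·f(t_n, w_n).
t=0.300000, w=1.800000: f=-3.685200 → w ← 1.800000 + 0.13·(-3.685200) = 1.320924
t=0.430000, w=1.320924: f=-1.716153 → w ← 1.320924 + 0.13·(-1.716153) = 1.097824
w(0.56) ≈ 1.0978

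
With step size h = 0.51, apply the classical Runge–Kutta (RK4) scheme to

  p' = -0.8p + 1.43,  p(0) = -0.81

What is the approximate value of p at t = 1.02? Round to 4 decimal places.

0.6386

RK4: k1 = f(t_n, p_n); k2 = f(t_n + h/2, p_n + (h/2)·k1); k3 = f(t_n + h/2, p_n + (h/2)·k2); k4 = f(t_n + h, p_n + h·k3); p_{n+1} = p_n + (h/6)·(k1 + 2k2 + 2k3 + k4).
t=0.000000, p=-0.810000:
  k1 = f(0.000000, -0.810000) = 2.078000
  k2 = f(0.255000, -0.280110) = 1.654088
  k3 = f(0.255000, -0.388208) = 1.740566
  k4 = f(0.510000, 0.077689) = 1.367849
  p ← -0.810000 + (0.51/6)·(k1 + 2k2 + 2k3 + k4) = 0.059988
t=0.510000, p=0.059988:
  k1 = f(0.510000, 0.059988) = 1.382009
  k2 = f(0.765000, 0.412401) = 1.100079
  k3 = f(0.765000, 0.340509) = 1.157593
  k4 = f(1.020000, 0.650361) = 0.909711
  p ← 0.059988 + (0.51/6)·(k1 + 2k2 + 2k3 + k4) = 0.638589
p(1.02) ≈ 0.6386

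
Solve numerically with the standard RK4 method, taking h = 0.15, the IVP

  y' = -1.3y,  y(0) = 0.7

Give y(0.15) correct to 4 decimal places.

0.5760

RK4: k1 = f(x_n, y_n); k2 = f(x_n + h/2, y_n + (h/2)·k1); k3 = f(x_n + h/2, y_n + (h/2)·k2); k4 = f(x_n + h, y_n + h·k3); y_{n+1} = y_n + (h/6)·(k1 + 2k2 + 2k3 + k4).
x=0.000000, y=0.700000:
  k1 = f(0.000000, 0.700000) = -0.910000
  k2 = f(0.075000, 0.631750) = -0.821275
  k3 = f(0.075000, 0.638404) = -0.829926
  k4 = f(0.150000, 0.575511) = -0.748164
  y ← 0.700000 + (0.15/6)·(k1 + 2k2 + 2k3 + k4) = 0.575986
y(0.15) ≈ 0.5760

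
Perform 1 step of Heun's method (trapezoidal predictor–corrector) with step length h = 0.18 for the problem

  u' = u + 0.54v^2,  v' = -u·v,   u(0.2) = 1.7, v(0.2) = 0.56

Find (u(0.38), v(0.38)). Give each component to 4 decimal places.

2.0589, 0.4031

Heun on (u,v): k1 = f(x_n, state_n); k2 = f(x_n + h, state_n + h·k1); state_{n+1} = state_n + (h/2)·(k1 + k2).
0.200000: (1.700000, 0.560000)
  k1 = (1.869344, -0.952000)
  predictor → (2.036482, 0.388640)
  k2 = (2.118044, -0.791458)
  → (2.058865, 0.403089)
(u(0.38), v(0.38)) ≈ (2.0589, 0.4031)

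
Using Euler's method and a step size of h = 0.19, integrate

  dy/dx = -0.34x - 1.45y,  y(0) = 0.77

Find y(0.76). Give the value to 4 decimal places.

0.1511

Euler: y_{n+1} = y_n + h·f(x_n, y_n).
x=0.000000, y=0.770000: f=-1.116500 → y ← 0.770000 + 0.19·(-1.116500) = 0.557865
x=0.190000, y=0.557865: f=-0.873504 → y ← 0.557865 + 0.19·(-0.873504) = 0.391899
x=0.380000, y=0.391899: f=-0.697454 → y ← 0.391899 + 0.19·(-0.697454) = 0.259383
x=0.570000, y=0.259383: f=-0.569905 → y ← 0.259383 + 0.19·(-0.569905) = 0.151101
y(0.76) ≈ 0.1511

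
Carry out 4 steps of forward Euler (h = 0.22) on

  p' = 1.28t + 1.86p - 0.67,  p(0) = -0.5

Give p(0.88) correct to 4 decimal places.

-2.5486

Euler: p_{n+1} = p_n + h·f(t_n, p_n).
t=0.000000, p=-0.500000: f=-1.600000 → p ← -0.500000 + 0.22·(-1.600000) = -0.852000
t=0.220000, p=-0.852000: f=-1.973120 → p ← -0.852000 + 0.22·(-1.973120) = -1.286086
t=0.440000, p=-1.286086: f=-2.498921 → p ← -1.286086 + 0.22·(-2.498921) = -1.835849
t=0.660000, p=-1.835849: f=-3.239879 → p ← -1.835849 + 0.22·(-3.239879) = -2.548622
p(0.88) ≈ -2.5486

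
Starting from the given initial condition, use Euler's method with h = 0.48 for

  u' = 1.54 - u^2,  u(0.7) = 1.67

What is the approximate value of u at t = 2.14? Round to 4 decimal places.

1.2372

Euler: u_{n+1} = u_n + h·f(t_n, u_n).
t=0.700000, u=1.670000: f=-1.248900 → u ← 1.670000 + 0.48·(-1.248900) = 1.070528
t=1.180000, u=1.070528: f=0.393970 → u ← 1.070528 + 0.48·0.393970 = 1.259634
t=1.660000, u=1.259634: f=-0.046677 → u ← 1.259634 + 0.48·(-0.046677) = 1.237229
u(2.14) ≈ 1.2372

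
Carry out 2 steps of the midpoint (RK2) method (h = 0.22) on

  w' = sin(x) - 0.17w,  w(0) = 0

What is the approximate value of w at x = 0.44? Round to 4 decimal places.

0.0937

Midpoint: k1 = f(x_n, w_n); k2 = f(x_n + h/2, w_n + (h/2)·k1); w_{n+1} = w_n + h·k2.
x=0.000000, w=0.000000:
  k1 = f(0.000000, 0.000000) = 0.000000
  k2 = f(0.110000, 0.000000) = 0.109778
  w ← 0.000000 + 0.22·0.109778 = 0.024151
x=0.220000, w=0.024151:
  k1 = f(0.220000, 0.024151) = 0.214124
  k2 = f(0.330000, 0.047705) = 0.315933
  w ← 0.024151 + 0.22·0.315933 = 0.093657
w(0.44) ≈ 0.0937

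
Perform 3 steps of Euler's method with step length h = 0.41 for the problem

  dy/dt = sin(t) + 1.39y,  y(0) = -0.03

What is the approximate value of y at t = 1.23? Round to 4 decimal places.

Euler: y_{n+1} = y_n + h·f(t_n, y_n).
t=0.000000, y=-0.030000: f=-0.041700 → y ← -0.030000 + 0.41·(-0.041700) = -0.047097
t=0.410000, y=-0.047097: f=0.333144 → y ← -0.047097 + 0.41·0.333144 = 0.089492
t=0.820000, y=0.089492: f=0.855540 → y ← 0.089492 + 0.41·0.855540 = 0.440264
y(1.23) ≈ 0.4403

0.4403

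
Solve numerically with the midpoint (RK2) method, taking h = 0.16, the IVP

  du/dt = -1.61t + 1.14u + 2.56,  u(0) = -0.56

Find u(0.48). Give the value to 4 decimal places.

0.4413

Midpoint: k1 = f(t_n, u_n); k2 = f(t_n + h/2, u_n + (h/2)·k1); u_{n+1} = u_n + h·k2.
t=0.000000, u=-0.560000:
  k1 = f(0.000000, -0.560000) = 1.921600
  k2 = f(0.080000, -0.406272) = 1.968050
  u ← -0.560000 + 0.16·1.968050 = -0.245112
t=0.160000, u=-0.245112:
  k1 = f(0.160000, -0.245112) = 2.022972
  k2 = f(0.240000, -0.083274) = 2.078667
  u ← -0.245112 + 0.16·2.078667 = 0.087475
t=0.320000, u=0.087475:
  k1 = f(0.320000, 0.087475) = 2.144521
  k2 = f(0.400000, 0.259036) = 2.211302
  u ← 0.087475 + 0.16·2.211302 = 0.441283
u(0.48) ≈ 0.4413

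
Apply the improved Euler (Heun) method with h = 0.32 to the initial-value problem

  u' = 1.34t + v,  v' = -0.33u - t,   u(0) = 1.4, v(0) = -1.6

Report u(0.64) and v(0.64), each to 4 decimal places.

0.5396, -2.0014

Heun on (u,v): k1 = f(t_n, state_n); k2 = f(t_n + h, state_n + h·k1); state_{n+1} = state_n + (h/2)·(k1 + k2).
0.000000: (1.400000, -1.600000)
  k1 = (-1.600000, -0.462000)
  predictor → (0.888000, -1.747840)
  k2 = (-1.319040, -0.613040)
  → (0.932954, -1.772006)
0.320000: (0.932954, -1.772006)
  k1 = (-1.343206, -0.627875)
  predictor → (0.503128, -1.972926)
  k2 = (-1.115326, -0.806032)
  → (0.539588, -2.001431)
(u(0.64), v(0.64)) ≈ (0.5396, -2.0014)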